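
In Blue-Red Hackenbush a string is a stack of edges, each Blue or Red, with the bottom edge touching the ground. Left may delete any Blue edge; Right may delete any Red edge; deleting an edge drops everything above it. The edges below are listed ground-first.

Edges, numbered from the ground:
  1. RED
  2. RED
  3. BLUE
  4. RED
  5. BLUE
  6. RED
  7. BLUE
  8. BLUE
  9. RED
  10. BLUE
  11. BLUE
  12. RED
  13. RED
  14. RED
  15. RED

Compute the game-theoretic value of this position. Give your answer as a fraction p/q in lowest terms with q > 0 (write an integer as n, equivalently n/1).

Build v(s[:k]) for k = 1..15, string s = RED RED BLUE RED BLUE RED BLUE BLUE RED BLUE BLUE RED RED RED RED.
v(R) = { (no moves) | 0 } → -1
v(RR) = { (no moves) | -1 0 } → -2
v(RRB) = { -2 | -1 0 } → -3/2
v(RRBR) = { -2 | -3/2 -1 0 } → -7/4
v(RRBRB) = { -2 -7/4 | -3/2 -1 0 } → -13/8
v(RRBRBR) = { -2 -7/4 | -13/8 -3/2 -1 0 } → -27/16
v(RRBRBRB) = { -2 -7/4 -27/16 | -13/8 -3/2 -1 0 } → -53/32
v(RRBRBRBB) = { -2 -7/4 -27/16 -53/32 | -13/8 -3/2 -1 0 } → -105/64
v(RRBRBRBBR) = { -2 -7/4 -27/16 -53/32 | -105/64 -13/8 -3/2 -1 0 } → -211/128
v(RRBRBRBBRB) = { -2 -7/4 -27/16 -53/32 -211/128 | -105/64 -13/8 -3/2 -1 0 } → -421/256
v(RRBRBRBBRBB) = { -2 -7/4 -27/16 -53/32 -211/128 -421/256 | -105/64 -13/8 -3/2 -1 0 } → -841/512
v(RRBRBRBBRBBR) = { -2 -7/4 -27/16 -53/32 -211/128 -421/256 | -841/512 -105/64 -13/8 -3/2 -1 0 } → -1683/1024
v(RRBRBRBBRBBRR) = { -2 -7/4 -27/16 -53/32 -211/128 -421/256 | -1683/1024 -841/512 -105/64 -13/8 -3/2 -1 0 } → -3367/2048
v(RRBRBRBBRBBRRR) = { -2 -7/4 -27/16 -53/32 -211/128 -421/256 | -3367/2048 -1683/1024 -841/512 -105/64 -13/8 -3/2 -1 0 } → -6735/4096
v(RRBRBRBBRBBRRRR) = { -2 -7/4 -27/16 -53/32 -211/128 -421/256 | -6735/4096 -3367/2048 -1683/1024 -841/512 -105/64 -13/8 -3/2 -1 0 } → -13471/8192

-13471/8192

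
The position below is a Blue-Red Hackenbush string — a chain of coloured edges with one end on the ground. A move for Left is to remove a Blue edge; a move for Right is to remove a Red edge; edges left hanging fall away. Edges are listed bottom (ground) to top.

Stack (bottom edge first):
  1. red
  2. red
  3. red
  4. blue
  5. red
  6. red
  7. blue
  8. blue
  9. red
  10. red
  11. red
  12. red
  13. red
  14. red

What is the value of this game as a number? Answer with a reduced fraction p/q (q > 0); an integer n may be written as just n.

Prefix values for red red red blue red red blue blue red red red red red red via {L|R} + simplicity:
step 1: add red to get r; options L={  } R={ 0 } -> -1
step 2: add red to get rr; options L={  } R={ -1 0 } -> -2
step 3: add red to get rrr; options L={  } R={ -2 -1 0 } -> -3
step 4: add blue to get rrrb; options L={ -3 } R={ -2 -1 0 } -> -5/2
step 5: add red to get rrrbr; options L={ -3 } R={ -5/2 -2 -1 0 } -> -11/4
step 6: add red to get rrrbrr; options L={ -3 } R={ -11/4 -5/2 -2 -1 0 } -> -23/8
step 7: add blue to get rrrbrrb; options L={ -3 -23/8 } R={ -11/4 -5/2 -2 -1 0 } -> -45/16
step 8: add blue to get rrrbrrbb; options L={ -3 -23/8 -45/16 } R={ -11/4 -5/2 -2 -1 0 } -> -89/32
step 9: add red to get rrrbrrbbr; options L={ -3 -23/8 -45/16 } R={ -89/32 -11/4 -5/2 -2 -1 0 } -> -179/64
step 10: add red to get rrrbrrbbrr; options L={ -3 -23/8 -45/16 } R={ -179/64 -89/32 -11/4 -5/2 -2 -1 0 } -> -359/128
step 11: add red to get rrrbrrbbrrr; options L={ -3 -23/8 -45/16 } R={ -359/128 -179/64 -89/32 -11/4 -5/2 -2 -1 0 } -> -719/256
step 12: add red to get rrrbrrbbrrrr; options L={ -3 -23/8 -45/16 } R={ -719/256 -359/128 -179/64 -89/32 -11/4 -5/2 -2 -1 0 } -> -1439/512
step 13: add red to get rrrbrrbbrrrrr; options L={ -3 -23/8 -45/16 } R={ -1439/512 -719/256 -359/128 -179/64 -89/32 -11/4 -5/2 -2 -1 0 } -> -2879/1024
step 14: add red to get rrrbrrbbrrrrrr; options L={ -3 -23/8 -45/16 } R={ -2879/1024 -1439/512 -719/256 -359/128 -179/64 -89/32 -11/4 -5/2 -2 -1 0 } -> -5759/2048

-5759/2048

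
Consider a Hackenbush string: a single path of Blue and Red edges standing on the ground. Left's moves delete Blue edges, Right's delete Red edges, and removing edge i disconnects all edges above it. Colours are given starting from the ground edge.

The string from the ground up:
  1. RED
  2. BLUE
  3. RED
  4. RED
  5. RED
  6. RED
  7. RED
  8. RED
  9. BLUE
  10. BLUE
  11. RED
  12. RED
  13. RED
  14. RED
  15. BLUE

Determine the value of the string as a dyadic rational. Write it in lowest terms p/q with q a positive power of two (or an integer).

-16189/16384

Recurse on prefixes of the 15-edge string RED BLUE RED RED RED RED RED RED BLUE BLUE RED RED RED RED BLUE:
1 of 15 · R · max L −∞ · min R 0 ⇒ -1
2 of 15 · RB · max L -1 · min R 0 ⇒ -1/2
3 of 15 · RBR · max L -1 · min R -1/2 ⇒ -3/4
4 of 15 · RBRR · max L -1 · min R -3/4 ⇒ -7/8
5 of 15 · RBRRR · max L -1 · min R -7/8 ⇒ -15/16
6 of 15 · RBRRRR · max L -1 · min R -15/16 ⇒ -31/32
7 of 15 · RBRRRRR · max L -1 · min R -31/32 ⇒ -63/64
8 of 15 · RBRRRRRR · max L -1 · min R -63/64 ⇒ -127/128
9 of 15 · RBRRRRRRB · max L -127/128 · min R -63/64 ⇒ -253/256
10 of 15 · RBRRRRRRBB · max L -253/256 · min R -63/64 ⇒ -505/512
11 of 15 · RBRRRRRRBBR · max L -253/256 · min R -505/512 ⇒ -1011/1024
12 of 15 · RBRRRRRRBBRR · max L -253/256 · min R -1011/1024 ⇒ -2023/2048
13 of 15 · RBRRRRRRBBRRR · max L -253/256 · min R -2023/2048 ⇒ -4047/4096
14 of 15 · RBRRRRRRBBRRRR · max L -253/256 · min R -4047/4096 ⇒ -8095/8192
15 of 15 · RBRRRRRRBBRRRRB · max L -8095/8192 · min R -4047/4096 ⇒ -16189/16384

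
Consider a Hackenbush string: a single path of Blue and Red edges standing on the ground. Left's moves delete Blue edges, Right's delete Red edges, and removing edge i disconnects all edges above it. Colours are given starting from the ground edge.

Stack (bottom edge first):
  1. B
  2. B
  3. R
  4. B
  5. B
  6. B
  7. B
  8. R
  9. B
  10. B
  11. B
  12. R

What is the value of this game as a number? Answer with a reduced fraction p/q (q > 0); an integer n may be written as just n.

2013/1024

B: Left { 0 }, Right { none } → simplest 1
BB: Left { 0; 1 }, Right { none } → simplest 2
BBR: Left { 0; 1 }, Right { 2 } → simplest 3/2
BBRB: Left { 0; 1; 3/2 }, Right { 2 } → simplest 7/4
BBRBB: Left { 0; 1; 3/2; 7/4 }, Right { 2 } → simplest 15/8
BBRBBB: Left { 0; 1; 3/2; 7/4; 15/8 }, Right { 2 } → simplest 31/16
BBRBBBB: Left { 0; 1; 3/2; 7/4; 15/8; 31/16 }, Right { 2 } → simplest 63/32
BBRBBBBR: Left { 0; 1; 3/2; 7/4; 15/8; 31/16 }, Right { 63/32; 2 } → simplest 125/64
BBRBBBBRB: Left { 0; 1; 3/2; 7/4; 15/8; 31/16; 125/64 }, Right { 63/32; 2 } → simplest 251/128
BBRBBBBRBB: Left { 0; 1; 3/2; 7/4; 15/8; 31/16; 125/64; 251/128 }, Right { 63/32; 2 } → simplest 503/256
BBRBBBBRBBB: Left { 0; 1; 3/2; 7/4; 15/8; 31/16; 125/64; 251/128; 503/256 }, Right { 63/32; 2 } → simplest 1007/512
BBRBBBBRBBBR: Left { 0; 1; 3/2; 7/4; 15/8; 31/16; 125/64; 251/128; 503/256 }, Right { 1007/512; 63/32; 2 } → simplest 2013/1024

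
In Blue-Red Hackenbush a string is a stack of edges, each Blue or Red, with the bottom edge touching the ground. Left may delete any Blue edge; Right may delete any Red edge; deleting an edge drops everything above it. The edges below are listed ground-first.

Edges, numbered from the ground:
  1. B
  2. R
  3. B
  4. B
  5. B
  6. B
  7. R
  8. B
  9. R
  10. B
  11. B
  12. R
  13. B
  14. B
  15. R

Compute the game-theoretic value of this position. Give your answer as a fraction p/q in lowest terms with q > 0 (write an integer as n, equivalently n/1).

edge 1 of 15 (B): { 0 | none } -> 1
edge 2 of 15 (R): { 0 | 1 } -> 1/2
edge 3 of 15 (B): { 0 1/2 | 1 } -> 3/4
edge 4 of 15 (B): { 0 1/2 3/4 | 1 } -> 7/8
edge 5 of 15 (B): { 0 1/2 3/4 7/8 | 1 } -> 15/16
edge 6 of 15 (B): { 0 1/2 3/4 7/8 15/16 | 1 } -> 31/32
edge 7 of 15 (R): { 0 1/2 3/4 7/8 15/16 | 31/32 1 } -> 61/64
edge 8 of 15 (B): { 0 1/2 3/4 7/8 15/16 61/64 | 31/32 1 } -> 123/128
edge 9 of 15 (R): { 0 1/2 3/4 7/8 15/16 61/64 | 123/128 31/32 1 } -> 245/256
edge 10 of 15 (B): { 0 1/2 3/4 7/8 15/16 61/64 245/256 | 123/128 31/32 1 } -> 491/512
edge 11 of 15 (B): { 0 1/2 3/4 7/8 15/16 61/64 245/256 491/512 | 123/128 31/32 1 } -> 983/1024
edge 12 of 15 (R): { 0 1/2 3/4 7/8 15/16 61/64 245/256 491/512 | 983/1024 123/128 31/32 1 } -> 1965/2048
edge 13 of 15 (B): { 0 1/2 3/4 7/8 15/16 61/64 245/256 491/512 1965/2048 | 983/1024 123/128 31/32 1 } -> 3931/4096
edge 14 of 15 (B): { 0 1/2 3/4 7/8 15/16 61/64 245/256 491/512 1965/2048 3931/4096 | 983/1024 123/128 31/32 1 } -> 7863/8192
edge 15 of 15 (R): { 0 1/2 3/4 7/8 15/16 61/64 245/256 491/512 1965/2048 3931/4096 | 7863/8192 983/1024 123/128 31/32 1 } -> 15725/16384

15725/16384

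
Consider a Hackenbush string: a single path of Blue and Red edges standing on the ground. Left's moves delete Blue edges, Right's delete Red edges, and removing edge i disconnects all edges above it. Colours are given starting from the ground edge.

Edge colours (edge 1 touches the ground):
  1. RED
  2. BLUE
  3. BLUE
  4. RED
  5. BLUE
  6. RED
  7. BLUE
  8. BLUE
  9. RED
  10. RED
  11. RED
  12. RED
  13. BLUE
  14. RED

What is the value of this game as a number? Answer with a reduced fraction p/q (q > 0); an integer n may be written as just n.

-2683/8192

Prefix values for RED BLUE BLUE RED BLUE RED BLUE BLUE RED RED RED RED BLUE RED via {L|R} + simplicity:
1 of 14 · R · max L −∞ · min R 0 -> -1
2 of 14 · RB · max L -1 · min R 0 -> -1/2
3 of 14 · RBB · max L -1/2 · min R 0 -> -1/4
4 of 14 · RBBR · max L -1/2 · min R -1/4 -> -3/8
5 of 14 · RBBRB · max L -3/8 · min R -1/4 -> -5/16
6 of 14 · RBBRBR · max L -3/8 · min R -5/16 -> -11/32
7 of 14 · RBBRBRB · max L -11/32 · min R -5/16 -> -21/64
8 of 14 · RBBRBRBB · max L -21/64 · min R -5/16 -> -41/128
9 of 14 · RBBRBRBBR · max L -21/64 · min R -41/128 -> -83/256
10 of 14 · RBBRBRBBRR · max L -21/64 · min R -83/256 -> -167/512
11 of 14 · RBBRBRBBRRR · max L -21/64 · min R -167/512 -> -335/1024
12 of 14 · RBBRBRBBRRRR · max L -21/64 · min R -335/1024 -> -671/2048
13 of 14 · RBBRBRBBRRRRB · max L -671/2048 · min R -335/1024 -> -1341/4096
14 of 14 · RBBRBRBBRRRRBR · max L -671/2048 · min R -1341/4096 -> -2683/8192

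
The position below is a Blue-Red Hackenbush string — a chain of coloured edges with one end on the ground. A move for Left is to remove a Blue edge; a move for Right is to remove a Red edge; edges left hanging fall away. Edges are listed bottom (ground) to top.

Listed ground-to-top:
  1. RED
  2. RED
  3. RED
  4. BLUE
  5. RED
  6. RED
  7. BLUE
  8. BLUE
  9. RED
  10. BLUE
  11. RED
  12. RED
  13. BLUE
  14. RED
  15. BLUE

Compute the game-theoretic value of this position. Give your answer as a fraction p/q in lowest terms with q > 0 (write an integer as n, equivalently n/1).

Recurse on prefixes of the 15-edge string RED RED RED BLUE RED RED BLUE BLUE RED BLUE RED RED BLUE RED BLUE:
R: Left {  }, Right { 0 } = simplest -1
RR: Left {  }, Right { -1, 0 } = simplest -2
RRR: Left {  }, Right { -2, -1, 0 } = simplest -3
RRRB: Left { -3 }, Right { -2, -1, 0 } = simplest -5/2
RRRBR: Left { -3 }, Right { -5/2, -2, -1, 0 } = simplest -11/4
RRRBRR: Left { -3 }, Right { -11/4, -5/2, -2, -1, 0 } = simplest -23/8
RRRBRRB: Left { -3, -23/8 }, Right { -11/4, -5/2, -2, -1, 0 } = simplest -45/16
RRRBRRBB: Left { -3, -23/8, -45/16 }, Right { -11/4, -5/2, -2, -1, 0 } = simplest -89/32
RRRBRRBBR: Left { -3, -23/8, -45/16 }, Right { -89/32, -11/4, -5/2, -2, -1, 0 } = simplest -179/64
RRRBRRBBRB: Left { -3, -23/8, -45/16, -179/64 }, Right { -89/32, -11/4, -5/2, -2, -1, 0 } = simplest -357/128
RRRBRRBBRBR: Left { -3, -23/8, -45/16, -179/64 }, Right { -357/128, -89/32, -11/4, -5/2, -2, -1, 0 } = simplest -715/256
RRRBRRBBRBRR: Left { -3, -23/8, -45/16, -179/64 }, Right { -715/256, -357/128, -89/32, -11/4, -5/2, -2, -1, 0 } = simplest -1431/512
RRRBRRBBRBRRB: Left { -3, -23/8, -45/16, -179/64, -1431/512 }, Right { -715/256, -357/128, -89/32, -11/4, -5/2, -2, -1, 0 } = simplest -2861/1024
RRRBRRBBRBRRBR: Left { -3, -23/8, -45/16, -179/64, -1431/512 }, Right { -2861/1024, -715/256, -357/128, -89/32, -11/4, -5/2, -2, -1, 0 } = simplest -5723/2048
RRRBRRBBRBRRBRB: Left { -3, -23/8, -45/16, -179/64, -1431/512, -5723/2048 }, Right { -2861/1024, -715/256, -357/128, -89/32, -11/4, -5/2, -2, -1, 0 } = simplest -11445/4096

-11445/4096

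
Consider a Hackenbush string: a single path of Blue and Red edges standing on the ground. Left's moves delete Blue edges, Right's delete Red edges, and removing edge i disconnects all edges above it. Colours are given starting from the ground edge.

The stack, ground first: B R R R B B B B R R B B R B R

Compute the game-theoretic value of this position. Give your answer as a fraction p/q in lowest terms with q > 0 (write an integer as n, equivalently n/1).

3893/16384

Recurse on prefixes of the 15-edge string B R R R B B B B R R B B R B R:
1 of 15 · B · max L 0 · min R +∞ — 1
2 of 15 · BR · max L 0 · min R 1 — 1/2
3 of 15 · BRR · max L 0 · min R 1/2 — 1/4
4 of 15 · BRRR · max L 0 · min R 1/4 — 1/8
5 of 15 · BRRRB · max L 1/8 · min R 1/4 — 3/16
6 of 15 · BRRRBB · max L 3/16 · min R 1/4 — 7/32
7 of 15 · BRRRBBB · max L 7/32 · min R 1/4 — 15/64
8 of 15 · BRRRBBBB · max L 15/64 · min R 1/4 — 31/128
9 of 15 · BRRRBBBBR · max L 15/64 · min R 31/128 — 61/256
10 of 15 · BRRRBBBBRR · max L 15/64 · min R 61/256 — 121/512
11 of 15 · BRRRBBBBRRB · max L 121/512 · min R 61/256 — 243/1024
12 of 15 · BRRRBBBBRRBB · max L 243/1024 · min R 61/256 — 487/2048
13 of 15 · BRRRBBBBRRBBR · max L 243/1024 · min R 487/2048 — 973/4096
14 of 15 · BRRRBBBBRRBBRB · max L 973/4096 · min R 487/2048 — 1947/8192
15 of 15 · BRRRBBBBRRBBRBR · max L 973/4096 · min R 1947/8192 — 3893/16384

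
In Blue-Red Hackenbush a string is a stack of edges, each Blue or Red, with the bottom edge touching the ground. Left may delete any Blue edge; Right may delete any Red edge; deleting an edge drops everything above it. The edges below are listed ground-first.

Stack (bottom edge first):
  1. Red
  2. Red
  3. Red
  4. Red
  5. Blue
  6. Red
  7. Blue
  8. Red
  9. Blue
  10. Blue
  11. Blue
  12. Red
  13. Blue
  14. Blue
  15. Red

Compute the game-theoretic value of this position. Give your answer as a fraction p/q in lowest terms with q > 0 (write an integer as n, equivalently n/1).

Recurse on prefixes of the 15-edge string Red Red Red Red Blue Red Blue Red Blue Blue Blue Red Blue Blue Red:
R: Left { · }, Right { 0 } so simplest -1
RR: Left { · }, Right { -1, 0 } so simplest -2
RRR: Left { · }, Right { -2, -1, 0 } so simplest -3
RRRR: Left { · }, Right { -3, -2, -1, 0 } so simplest -4
RRRRB: Left { -4 }, Right { -3, -2, -1, 0 } so simplest -7/2
RRRRBR: Left { -4 }, Right { -7/2, -3, -2, -1, 0 } so simplest -15/4
RRRRBRB: Left { -4, -15/4 }, Right { -7/2, -3, -2, -1, 0 } so simplest -29/8
RRRRBRBR: Left { -4, -15/4 }, Right { -29/8, -7/2, -3, -2, -1, 0 } so simplest -59/16
RRRRBRBRB: Left { -4, -15/4, -59/16 }, Right { -29/8, -7/2, -3, -2, -1, 0 } so simplest -117/32
RRRRBRBRBB: Left { -4, -15/4, -59/16, -117/32 }, Right { -29/8, -7/2, -3, -2, -1, 0 } so simplest -233/64
RRRRBRBRBBB: Left { -4, -15/4, -59/16, -117/32, -233/64 }, Right { -29/8, -7/2, -3, -2, -1, 0 } so simplest -465/128
RRRRBRBRBBBR: Left { -4, -15/4, -59/16, -117/32, -233/64 }, Right { -465/128, -29/8, -7/2, -3, -2, -1, 0 } so simplest -931/256
RRRRBRBRBBBRB: Left { -4, -15/4, -59/16, -117/32, -233/64, -931/256 }, Right { -465/128, -29/8, -7/2, -3, -2, -1, 0 } so simplest -1861/512
RRRRBRBRBBBRBB: Left { -4, -15/4, -59/16, -117/32, -233/64, -931/256, -1861/512 }, Right { -465/128, -29/8, -7/2, -3, -2, -1, 0 } so simplest -3721/1024
RRRRBRBRBBBRBBR: Left { -4, -15/4, -59/16, -117/32, -233/64, -931/256, -1861/512 }, Right { -3721/1024, -465/128, -29/8, -7/2, -3, -2, -1, 0 } so simplest -7443/2048

-7443/2048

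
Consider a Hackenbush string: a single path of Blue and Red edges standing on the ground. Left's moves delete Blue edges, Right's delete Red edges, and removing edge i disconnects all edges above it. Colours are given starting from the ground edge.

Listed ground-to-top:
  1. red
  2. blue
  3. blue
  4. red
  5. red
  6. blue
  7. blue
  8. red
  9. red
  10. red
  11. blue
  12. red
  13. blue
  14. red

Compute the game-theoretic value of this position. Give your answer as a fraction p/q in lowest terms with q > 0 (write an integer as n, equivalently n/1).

Build val(s[:k]) for k = 1..14, string s = red blue blue red red blue blue red red red blue red blue red.
step 1: add red to get r; options L={  } R={ 0 } gives -1
step 2: add blue to get rb; options L={ -1 } R={ 0 } gives -1/2
step 3: add blue to get rbb; options L={ -1,-1/2 } R={ 0 } gives -1/4
step 4: add red to get rbbr; options L={ -1,-1/2 } R={ -1/4,0 } gives -3/8
step 5: add red to get rbbrr; options L={ -1,-1/2 } R={ -3/8,-1/4,0 } gives -7/16
step 6: add blue to get rbbrrb; options L={ -1,-1/2,-7/16 } R={ -3/8,-1/4,0 } gives -13/32
step 7: add blue to get rbbrrbb; options L={ -1,-1/2,-7/16,-13/32 } R={ -3/8,-1/4,0 } gives -25/64
step 8: add red to get rbbrrbbr; options L={ -1,-1/2,-7/16,-13/32 } R={ -25/64,-3/8,-1/4,0 } gives -51/128
step 9: add red to get rbbrrbbrr; options L={ -1,-1/2,-7/16,-13/32 } R={ -51/128,-25/64,-3/8,-1/4,0 } gives -103/256
step 10: add red to get rbbrrbbrrr; options L={ -1,-1/2,-7/16,-13/32 } R={ -103/256,-51/128,-25/64,-3/8,-1/4,0 } gives -207/512
step 11: add blue to get rbbrrbbrrrb; options L={ -1,-1/2,-7/16,-13/32,-207/512 } R={ -103/256,-51/128,-25/64,-3/8,-1/4,0 } gives -413/1024
step 12: add red to get rbbrrbbrrrbr; options L={ -1,-1/2,-7/16,-13/32,-207/512 } R={ -413/1024,-103/256,-51/128,-25/64,-3/8,-1/4,0 } gives -827/2048
step 13: add blue to get rbbrrbbrrrbrb; options L={ -1,-1/2,-7/16,-13/32,-207/512,-827/2048 } R={ -413/1024,-103/256,-51/128,-25/64,-3/8,-1/4,0 } gives -1653/4096
step 14: add red to get rbbrrbbrrrbrbr; options L={ -1,-1/2,-7/16,-13/32,-207/512,-827/2048 } R={ -1653/4096,-413/1024,-103/256,-51/128,-25/64,-3/8,-1/4,0 } gives -3307/8192

-3307/8192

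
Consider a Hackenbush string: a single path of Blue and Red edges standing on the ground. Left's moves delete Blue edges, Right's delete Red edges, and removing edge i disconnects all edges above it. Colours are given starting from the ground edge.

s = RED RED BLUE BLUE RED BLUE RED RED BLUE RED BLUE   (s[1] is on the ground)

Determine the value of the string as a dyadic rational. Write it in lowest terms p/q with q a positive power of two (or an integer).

Build val(s[:k]) for k = 1..11, string s = RED RED BLUE BLUE RED BLUE RED RED BLUE RED BLUE.
step 1: add RED to get R; options L={  } R={ 0 } → -1
step 2: add RED to get RR; options L={  } R={ -1,0 } → -2
step 3: add BLUE to get RRB; options L={ -2 } R={ -1,0 } → -3/2
step 4: add BLUE to get RRBB; options L={ -2,-3/2 } R={ -1,0 } → -5/4
step 5: add RED to get RRBBR; options L={ -2,-3/2 } R={ -5/4,-1,0 } → -11/8
step 6: add BLUE to get RRBBRB; options L={ -2,-3/2,-11/8 } R={ -5/4,-1,0 } → -21/16
step 7: add RED to get RRBBRBR; options L={ -2,-3/2,-11/8 } R={ -21/16,-5/4,-1,0 } → -43/32
step 8: add RED to get RRBBRBRR; options L={ -2,-3/2,-11/8 } R={ -43/32,-21/16,-5/4,-1,0 } → -87/64
step 9: add BLUE to get RRBBRBRRB; options L={ -2,-3/2,-11/8,-87/64 } R={ -43/32,-21/16,-5/4,-1,0 } → -173/128
step 10: add RED to get RRBBRBRRBR; options L={ -2,-3/2,-11/8,-87/64 } R={ -173/128,-43/32,-21/16,-5/4,-1,0 } → -347/256
step 11: add BLUE to get RRBBRBRRBRB; options L={ -2,-3/2,-11/8,-87/64,-347/256 } R={ -173/128,-43/32,-21/16,-5/4,-1,0 } → -693/512

-693/512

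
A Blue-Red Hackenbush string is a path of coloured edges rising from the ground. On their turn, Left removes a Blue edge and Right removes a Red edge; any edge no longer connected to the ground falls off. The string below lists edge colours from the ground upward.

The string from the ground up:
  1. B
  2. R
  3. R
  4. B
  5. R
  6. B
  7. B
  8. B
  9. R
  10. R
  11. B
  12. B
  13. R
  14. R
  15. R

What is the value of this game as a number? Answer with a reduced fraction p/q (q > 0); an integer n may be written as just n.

5937/16384

value(B) = { 0 | none } → 1
value(BR) = { 0 | 1 } → 1/2
value(BRR) = { 0 | 1/2,1 } → 1/4
value(BRRB) = { 0,1/4 | 1/2,1 } → 3/8
value(BRRBR) = { 0,1/4 | 3/8,1/2,1 } → 5/16
value(BRRBRB) = { 0,1/4,5/16 | 3/8,1/2,1 } → 11/32
value(BRRBRBB) = { 0,1/4,5/16,11/32 | 3/8,1/2,1 } → 23/64
value(BRRBRBBB) = { 0,1/4,5/16,11/32,23/64 | 3/8,1/2,1 } → 47/128
value(BRRBRBBBR) = { 0,1/4,5/16,11/32,23/64 | 47/128,3/8,1/2,1 } → 93/256
value(BRRBRBBBRR) = { 0,1/4,5/16,11/32,23/64 | 93/256,47/128,3/8,1/2,1 } → 185/512
value(BRRBRBBBRRB) = { 0,1/4,5/16,11/32,23/64,185/512 | 93/256,47/128,3/8,1/2,1 } → 371/1024
value(BRRBRBBBRRBB) = { 0,1/4,5/16,11/32,23/64,185/512,371/1024 | 93/256,47/128,3/8,1/2,1 } → 743/2048
value(BRRBRBBBRRBBR) = { 0,1/4,5/16,11/32,23/64,185/512,371/1024 | 743/2048,93/256,47/128,3/8,1/2,1 } → 1485/4096
value(BRRBRBBBRRBBRR) = { 0,1/4,5/16,11/32,23/64,185/512,371/1024 | 1485/4096,743/2048,93/256,47/128,3/8,1/2,1 } → 2969/8192
value(BRRBRBBBRRBBRRR) = { 0,1/4,5/16,11/32,23/64,185/512,371/1024 | 2969/8192,1485/4096,743/2048,93/256,47/128,3/8,1/2,1 } → 5937/16384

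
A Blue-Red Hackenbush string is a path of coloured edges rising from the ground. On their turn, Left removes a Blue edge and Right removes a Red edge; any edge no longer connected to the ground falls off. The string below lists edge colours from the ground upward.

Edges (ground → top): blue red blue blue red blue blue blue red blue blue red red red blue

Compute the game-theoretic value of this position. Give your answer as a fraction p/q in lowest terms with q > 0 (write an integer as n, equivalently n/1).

14179/16384

Prefix values for blue red blue blue red blue blue blue red blue blue red red red blue via {L|R} + simplicity:
val(b) = { 0 | · } = 1
val(br) = { 0 | 1 } = 1/2
val(brb) = { 0 1/2 | 1 } = 3/4
val(brbb) = { 0 1/2 3/4 | 1 } = 7/8
val(brbbr) = { 0 1/2 3/4 | 7/8 1 } = 13/16
val(brbbrb) = { 0 1/2 3/4 13/16 | 7/8 1 } = 27/32
val(brbbrbb) = { 0 1/2 3/4 13/16 27/32 | 7/8 1 } = 55/64
val(brbbrbbb) = { 0 1/2 3/4 13/16 27/32 55/64 | 7/8 1 } = 111/128
val(brbbrbbbr) = { 0 1/2 3/4 13/16 27/32 55/64 | 111/128 7/8 1 } = 221/256
val(brbbrbbbrb) = { 0 1/2 3/4 13/16 27/32 55/64 221/256 | 111/128 7/8 1 } = 443/512
val(brbbrbbbrbb) = { 0 1/2 3/4 13/16 27/32 55/64 221/256 443/512 | 111/128 7/8 1 } = 887/1024
val(brbbrbbbrbbr) = { 0 1/2 3/4 13/16 27/32 55/64 221/256 443/512 | 887/1024 111/128 7/8 1 } = 1773/2048
val(brbbrbbbrbbrr) = { 0 1/2 3/4 13/16 27/32 55/64 221/256 443/512 | 1773/2048 887/1024 111/128 7/8 1 } = 3545/4096
val(brbbrbbbrbbrrr) = { 0 1/2 3/4 13/16 27/32 55/64 221/256 443/512 | 3545/4096 1773/2048 887/1024 111/128 7/8 1 } = 7089/8192
val(brbbrbbbrbbrrrb) = { 0 1/2 3/4 13/16 27/32 55/64 221/256 443/512 7089/8192 | 3545/4096 1773/2048 887/1024 111/128 7/8 1 } = 14179/16384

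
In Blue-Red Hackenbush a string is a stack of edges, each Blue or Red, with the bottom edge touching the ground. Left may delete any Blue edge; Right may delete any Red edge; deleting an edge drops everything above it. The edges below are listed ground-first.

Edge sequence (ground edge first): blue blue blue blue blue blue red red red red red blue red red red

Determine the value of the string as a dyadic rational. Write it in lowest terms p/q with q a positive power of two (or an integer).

2577/512

1 of 15 · b · max L 0 · min R +∞ so 1
2 of 15 · bb · max L 1 · min R +∞ so 2
3 of 15 · bbb · max L 2 · min R +∞ so 3
4 of 15 · bbbb · max L 3 · min R +∞ so 4
5 of 15 · bbbbb · max L 4 · min R +∞ so 5
6 of 15 · bbbbbb · max L 5 · min R +∞ so 6
7 of 15 · bbbbbbr · max L 5 · min R 6 so 11/2
8 of 15 · bbbbbbrr · max L 5 · min R 11/2 so 21/4
9 of 15 · bbbbbbrrr · max L 5 · min R 21/4 so 41/8
10 of 15 · bbbbbbrrrr · max L 5 · min R 41/8 so 81/16
11 of 15 · bbbbbbrrrrr · max L 5 · min R 81/16 so 161/32
12 of 15 · bbbbbbrrrrrb · max L 161/32 · min R 81/16 so 323/64
13 of 15 · bbbbbbrrrrrbr · max L 161/32 · min R 323/64 so 645/128
14 of 15 · bbbbbbrrrrrbrr · max L 161/32 · min R 645/128 so 1289/256
15 of 15 · bbbbbbrrrrrbrrr · max L 161/32 · min R 1289/256 so 2577/512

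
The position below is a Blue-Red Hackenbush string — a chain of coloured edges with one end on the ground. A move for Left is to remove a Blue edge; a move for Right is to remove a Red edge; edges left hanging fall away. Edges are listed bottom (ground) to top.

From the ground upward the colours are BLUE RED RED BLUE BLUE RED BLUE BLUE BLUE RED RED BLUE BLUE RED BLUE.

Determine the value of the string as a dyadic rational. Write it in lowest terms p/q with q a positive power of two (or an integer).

7067/16384

edge 1 of 15 (BLUE): { 0 | none } -> 1
edge 2 of 15 (RED): { 0 | 1 } -> 1/2
edge 3 of 15 (RED): { 0 | 1/2 1 } -> 1/4
edge 4 of 15 (BLUE): { 0 1/4 | 1/2 1 } -> 3/8
edge 5 of 15 (BLUE): { 0 1/4 3/8 | 1/2 1 } -> 7/16
edge 6 of 15 (RED): { 0 1/4 3/8 | 7/16 1/2 1 } -> 13/32
edge 7 of 15 (BLUE): { 0 1/4 3/8 13/32 | 7/16 1/2 1 } -> 27/64
edge 8 of 15 (BLUE): { 0 1/4 3/8 13/32 27/64 | 7/16 1/2 1 } -> 55/128
edge 9 of 15 (BLUE): { 0 1/4 3/8 13/32 27/64 55/128 | 7/16 1/2 1 } -> 111/256
edge 10 of 15 (RED): { 0 1/4 3/8 13/32 27/64 55/128 | 111/256 7/16 1/2 1 } -> 221/512
edge 11 of 15 (RED): { 0 1/4 3/8 13/32 27/64 55/128 | 221/512 111/256 7/16 1/2 1 } -> 441/1024
edge 12 of 15 (BLUE): { 0 1/4 3/8 13/32 27/64 55/128 441/1024 | 221/512 111/256 7/16 1/2 1 } -> 883/2048
edge 13 of 15 (BLUE): { 0 1/4 3/8 13/32 27/64 55/128 441/1024 883/2048 | 221/512 111/256 7/16 1/2 1 } -> 1767/4096
edge 14 of 15 (RED): { 0 1/4 3/8 13/32 27/64 55/128 441/1024 883/2048 | 1767/4096 221/512 111/256 7/16 1/2 1 } -> 3533/8192
edge 15 of 15 (BLUE): { 0 1/4 3/8 13/32 27/64 55/128 441/1024 883/2048 3533/8192 | 1767/4096 221/512 111/256 7/16 1/2 1 } -> 7067/16384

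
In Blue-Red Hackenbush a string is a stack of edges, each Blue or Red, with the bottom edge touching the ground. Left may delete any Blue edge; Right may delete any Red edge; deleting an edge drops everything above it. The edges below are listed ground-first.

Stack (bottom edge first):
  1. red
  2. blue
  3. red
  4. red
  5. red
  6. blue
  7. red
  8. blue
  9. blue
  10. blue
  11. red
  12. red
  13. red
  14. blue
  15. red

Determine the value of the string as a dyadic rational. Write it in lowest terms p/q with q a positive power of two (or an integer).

-14907/16384

Build v(s[:k]) for k = 1..15, string s = red blue red red red blue red blue blue blue red red red blue red.
edge 1 of 15 (red): { none | 0 } → -1
edge 2 of 15 (blue): { -1 | 0 } → -1/2
edge 3 of 15 (red): { -1 | -1/2 0 } → -3/4
edge 4 of 15 (red): { -1 | -3/4 -1/2 0 } → -7/8
edge 5 of 15 (red): { -1 | -7/8 -3/4 -1/2 0 } → -15/16
edge 6 of 15 (blue): { -1 -15/16 | -7/8 -3/4 -1/2 0 } → -29/32
edge 7 of 15 (red): { -1 -15/16 | -29/32 -7/8 -3/4 -1/2 0 } → -59/64
edge 8 of 15 (blue): { -1 -15/16 -59/64 | -29/32 -7/8 -3/4 -1/2 0 } → -117/128
edge 9 of 15 (blue): { -1 -15/16 -59/64 -117/128 | -29/32 -7/8 -3/4 -1/2 0 } → -233/256
edge 10 of 15 (blue): { -1 -15/16 -59/64 -117/128 -233/256 | -29/32 -7/8 -3/4 -1/2 0 } → -465/512
edge 11 of 15 (red): { -1 -15/16 -59/64 -117/128 -233/256 | -465/512 -29/32 -7/8 -3/4 -1/2 0 } → -931/1024
edge 12 of 15 (red): { -1 -15/16 -59/64 -117/128 -233/256 | -931/1024 -465/512 -29/32 -7/8 -3/4 -1/2 0 } → -1863/2048
edge 13 of 15 (red): { -1 -15/16 -59/64 -117/128 -233/256 | -1863/2048 -931/1024 -465/512 -29/32 -7/8 -3/4 -1/2 0 } → -3727/4096
edge 14 of 15 (blue): { -1 -15/16 -59/64 -117/128 -233/256 -3727/4096 | -1863/2048 -931/1024 -465/512 -29/32 -7/8 -3/4 -1/2 0 } → -7453/8192
edge 15 of 15 (red): { -1 -15/16 -59/64 -117/128 -233/256 -3727/4096 | -7453/8192 -1863/2048 -931/1024 -465/512 -29/32 -7/8 -3/4 -1/2 0 } → -14907/16384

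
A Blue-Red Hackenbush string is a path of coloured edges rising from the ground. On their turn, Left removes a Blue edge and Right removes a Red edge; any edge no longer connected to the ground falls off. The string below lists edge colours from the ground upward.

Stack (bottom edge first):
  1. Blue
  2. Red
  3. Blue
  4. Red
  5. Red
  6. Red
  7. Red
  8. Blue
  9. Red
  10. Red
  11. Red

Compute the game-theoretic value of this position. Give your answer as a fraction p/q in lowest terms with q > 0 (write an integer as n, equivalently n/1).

529/1024

Prefix values for Blue Red Blue Red Red Red Red Blue Red Red Red via {L|R} + simplicity:
val_1 [B]  L=[0]  R=[∅]  gives 1
val_2 [BR]  L=[0]  R=[1]  gives 1/2
val_3 [BRB]  L=[0, 1/2]  R=[1]  gives 3/4
val_4 [BRBR]  L=[0, 1/2]  R=[3/4, 1]  gives 5/8
val_5 [BRBRR]  L=[0, 1/2]  R=[5/8, 3/4, 1]  gives 9/16
val_6 [BRBRRR]  L=[0, 1/2]  R=[9/16, 5/8, 3/4, 1]  gives 17/32
val_7 [BRBRRRR]  L=[0, 1/2]  R=[17/32, 9/16, 5/8, 3/4, 1]  gives 33/64
val_8 [BRBRRRRB]  L=[0, 1/2, 33/64]  R=[17/32, 9/16, 5/8, 3/4, 1]  gives 67/128
val_9 [BRBRRRRBR]  L=[0, 1/2, 33/64]  R=[67/128, 17/32, 9/16, 5/8, 3/4, 1]  gives 133/256
val_10 [BRBRRRRBRR]  L=[0, 1/2, 33/64]  R=[133/256, 67/128, 17/32, 9/16, 5/8, 3/4, 1]  gives 265/512
val_11 [BRBRRRRBRRR]  L=[0, 1/2, 33/64]  R=[265/512, 133/256, 67/128, 17/32, 9/16, 5/8, 3/4, 1]  gives 529/1024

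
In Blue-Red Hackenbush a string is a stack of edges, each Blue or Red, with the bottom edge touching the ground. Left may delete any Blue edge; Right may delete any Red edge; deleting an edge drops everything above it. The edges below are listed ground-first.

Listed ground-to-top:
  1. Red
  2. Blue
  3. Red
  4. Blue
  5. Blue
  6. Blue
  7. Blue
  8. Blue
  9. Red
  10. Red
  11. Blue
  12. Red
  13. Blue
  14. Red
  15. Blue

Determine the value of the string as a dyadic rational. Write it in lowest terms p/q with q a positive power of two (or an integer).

Recurse on prefixes of the 15-edge string Red Blue Red Blue Blue Blue Blue Blue Red Red Blue Red Blue Red Blue:
g(R) = { ∅ | 0 } -> -1
g(RB) = { -1 | 0 } -> -1/2
g(RBR) = { -1 | -1/2, 0 } -> -3/4
g(RBRB) = { -1, -3/4 | -1/2, 0 } -> -5/8
g(RBRBB) = { -1, -3/4, -5/8 | -1/2, 0 } -> -9/16
g(RBRBBB) = { -1, -3/4, -5/8, -9/16 | -1/2, 0 } -> -17/32
g(RBRBBBB) = { -1, -3/4, -5/8, -9/16, -17/32 | -1/2, 0 } -> -33/64
g(RBRBBBBB) = { -1, -3/4, -5/8, -9/16, -17/32, -33/64 | -1/2, 0 } -> -65/128
g(RBRBBBBBR) = { -1, -3/4, -5/8, -9/16, -17/32, -33/64 | -65/128, -1/2, 0 } -> -131/256
g(RBRBBBBBRR) = { -1, -3/4, -5/8, -9/16, -17/32, -33/64 | -131/256, -65/128, -1/2, 0 } -> -263/512
g(RBRBBBBBRRB) = { -1, -3/4, -5/8, -9/16, -17/32, -33/64, -263/512 | -131/256, -65/128, -1/2, 0 } -> -525/1024
g(RBRBBBBBRRBR) = { -1, -3/4, -5/8, -9/16, -17/32, -33/64, -263/512 | -525/1024, -131/256, -65/128, -1/2, 0 } -> -1051/2048
g(RBRBBBBBRRBRB) = { -1, -3/4, -5/8, -9/16, -17/32, -33/64, -263/512, -1051/2048 | -525/1024, -131/256, -65/128, -1/2, 0 } -> -2101/4096
g(RBRBBBBBRRBRBR) = { -1, -3/4, -5/8, -9/16, -17/32, -33/64, -263/512, -1051/2048 | -2101/4096, -525/1024, -131/256, -65/128, -1/2, 0 } -> -4203/8192
g(RBRBBBBBRRBRBRB) = { -1, -3/4, -5/8, -9/16, -17/32, -33/64, -263/512, -1051/2048, -4203/8192 | -2101/4096, -525/1024, -131/256, -65/128, -1/2, 0 } -> -8405/16384

-8405/16384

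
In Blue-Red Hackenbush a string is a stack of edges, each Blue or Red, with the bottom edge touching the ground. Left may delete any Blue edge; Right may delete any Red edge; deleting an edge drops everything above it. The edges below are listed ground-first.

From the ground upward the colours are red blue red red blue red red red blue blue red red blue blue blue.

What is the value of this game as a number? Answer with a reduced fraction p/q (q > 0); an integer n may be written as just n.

edge 1 of 15 (red): { · | 0 } => -1
edge 2 of 15 (blue): { -1 | 0 } => -1/2
edge 3 of 15 (red): { -1 | -1/2,0 } => -3/4
edge 4 of 15 (red): { -1 | -3/4,-1/2,0 } => -7/8
edge 5 of 15 (blue): { -1,-7/8 | -3/4,-1/2,0 } => -13/16
edge 6 of 15 (red): { -1,-7/8 | -13/16,-3/4,-1/2,0 } => -27/32
edge 7 of 15 (red): { -1,-7/8 | -27/32,-13/16,-3/4,-1/2,0 } => -55/64
edge 8 of 15 (red): { -1,-7/8 | -55/64,-27/32,-13/16,-3/4,-1/2,0 } => -111/128
edge 9 of 15 (blue): { -1,-7/8,-111/128 | -55/64,-27/32,-13/16,-3/4,-1/2,0 } => -221/256
edge 10 of 15 (blue): { -1,-7/8,-111/128,-221/256 | -55/64,-27/32,-13/16,-3/4,-1/2,0 } => -441/512
edge 11 of 15 (red): { -1,-7/8,-111/128,-221/256 | -441/512,-55/64,-27/32,-13/16,-3/4,-1/2,0 } => -883/1024
edge 12 of 15 (red): { -1,-7/8,-111/128,-221/256 | -883/1024,-441/512,-55/64,-27/32,-13/16,-3/4,-1/2,0 } => -1767/2048
edge 13 of 15 (blue): { -1,-7/8,-111/128,-221/256,-1767/2048 | -883/1024,-441/512,-55/64,-27/32,-13/16,-3/4,-1/2,0 } => -3533/4096
edge 14 of 15 (blue): { -1,-7/8,-111/128,-221/256,-1767/2048,-3533/4096 | -883/1024,-441/512,-55/64,-27/32,-13/16,-3/4,-1/2,0 } => -7065/8192
edge 15 of 15 (blue): { -1,-7/8,-111/128,-221/256,-1767/2048,-3533/4096,-7065/8192 | -883/1024,-441/512,-55/64,-27/32,-13/16,-3/4,-1/2,0 } => -14129/16384

-14129/16384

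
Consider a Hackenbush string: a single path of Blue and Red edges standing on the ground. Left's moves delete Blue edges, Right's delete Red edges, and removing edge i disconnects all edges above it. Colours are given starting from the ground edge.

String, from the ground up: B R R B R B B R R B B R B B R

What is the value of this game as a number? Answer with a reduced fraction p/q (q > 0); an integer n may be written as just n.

5741/16384

Prefix values for B R R B R B B R R B B R B B R via {L|R} + simplicity:
val(B) = { 0 | none } — 1
val(BR) = { 0 | 1 } — 1/2
val(BRR) = { 0 | 1/2,1 } — 1/4
val(BRRB) = { 0,1/4 | 1/2,1 } — 3/8
val(BRRBR) = { 0,1/4 | 3/8,1/2,1 } — 5/16
val(BRRBRB) = { 0,1/4,5/16 | 3/8,1/2,1 } — 11/32
val(BRRBRBB) = { 0,1/4,5/16,11/32 | 3/8,1/2,1 } — 23/64
val(BRRBRBBR) = { 0,1/4,5/16,11/32 | 23/64,3/8,1/2,1 } — 45/128
val(BRRBRBBRR) = { 0,1/4,5/16,11/32 | 45/128,23/64,3/8,1/2,1 } — 89/256
val(BRRBRBBRRB) = { 0,1/4,5/16,11/32,89/256 | 45/128,23/64,3/8,1/2,1 } — 179/512
val(BRRBRBBRRBB) = { 0,1/4,5/16,11/32,89/256,179/512 | 45/128,23/64,3/8,1/2,1 } — 359/1024
val(BRRBRBBRRBBR) = { 0,1/4,5/16,11/32,89/256,179/512 | 359/1024,45/128,23/64,3/8,1/2,1 } — 717/2048
val(BRRBRBBRRBBRB) = { 0,1/4,5/16,11/32,89/256,179/512,717/2048 | 359/1024,45/128,23/64,3/8,1/2,1 } — 1435/4096
val(BRRBRBBRRBBRBB) = { 0,1/4,5/16,11/32,89/256,179/512,717/2048,1435/4096 | 359/1024,45/128,23/64,3/8,1/2,1 } — 2871/8192
val(BRRBRBBRRBBRBBR) = { 0,1/4,5/16,11/32,89/256,179/512,717/2048,1435/4096 | 2871/8192,359/1024,45/128,23/64,3/8,1/2,1 } — 5741/16384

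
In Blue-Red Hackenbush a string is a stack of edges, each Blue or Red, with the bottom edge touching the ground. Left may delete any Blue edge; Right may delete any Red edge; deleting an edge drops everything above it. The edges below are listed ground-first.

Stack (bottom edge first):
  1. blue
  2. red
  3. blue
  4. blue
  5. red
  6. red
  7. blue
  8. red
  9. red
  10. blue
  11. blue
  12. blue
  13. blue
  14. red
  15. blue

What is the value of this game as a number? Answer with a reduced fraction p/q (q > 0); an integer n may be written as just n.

12923/16384

edge 1 of 15 (blue): { 0 |  } => 1
edge 2 of 15 (red): { 0 | 1 } => 1/2
edge 3 of 15 (blue): { 0; 1/2 | 1 } => 3/4
edge 4 of 15 (blue): { 0; 1/2; 3/4 | 1 } => 7/8
edge 5 of 15 (red): { 0; 1/2; 3/4 | 7/8; 1 } => 13/16
edge 6 of 15 (red): { 0; 1/2; 3/4 | 13/16; 7/8; 1 } => 25/32
edge 7 of 15 (blue): { 0; 1/2; 3/4; 25/32 | 13/16; 7/8; 1 } => 51/64
edge 8 of 15 (red): { 0; 1/2; 3/4; 25/32 | 51/64; 13/16; 7/8; 1 } => 101/128
edge 9 of 15 (red): { 0; 1/2; 3/4; 25/32 | 101/128; 51/64; 13/16; 7/8; 1 } => 201/256
edge 10 of 15 (blue): { 0; 1/2; 3/4; 25/32; 201/256 | 101/128; 51/64; 13/16; 7/8; 1 } => 403/512
edge 11 of 15 (blue): { 0; 1/2; 3/4; 25/32; 201/256; 403/512 | 101/128; 51/64; 13/16; 7/8; 1 } => 807/1024
edge 12 of 15 (blue): { 0; 1/2; 3/4; 25/32; 201/256; 403/512; 807/1024 | 101/128; 51/64; 13/16; 7/8; 1 } => 1615/2048
edge 13 of 15 (blue): { 0; 1/2; 3/4; 25/32; 201/256; 403/512; 807/1024; 1615/2048 | 101/128; 51/64; 13/16; 7/8; 1 } => 3231/4096
edge 14 of 15 (red): { 0; 1/2; 3/4; 25/32; 201/256; 403/512; 807/1024; 1615/2048 | 3231/4096; 101/128; 51/64; 13/16; 7/8; 1 } => 6461/8192
edge 15 of 15 (blue): { 0; 1/2; 3/4; 25/32; 201/256; 403/512; 807/1024; 1615/2048; 6461/8192 | 3231/4096; 101/128; 51/64; 13/16; 7/8; 1 } => 12923/16384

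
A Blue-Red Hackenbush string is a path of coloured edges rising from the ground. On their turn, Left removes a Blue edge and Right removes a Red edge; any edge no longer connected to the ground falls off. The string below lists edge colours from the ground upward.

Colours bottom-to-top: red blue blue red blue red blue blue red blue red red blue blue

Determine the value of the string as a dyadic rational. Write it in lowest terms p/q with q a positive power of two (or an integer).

edge 1 of 14 (red): { (no moves) | 0 } -> -1
edge 2 of 14 (blue): { -1 | 0 } -> -1/2
edge 3 of 14 (blue): { -1 -1/2 | 0 } -> -1/4
edge 4 of 14 (red): { -1 -1/2 | -1/4 0 } -> -3/8
edge 5 of 14 (blue): { -1 -1/2 -3/8 | -1/4 0 } -> -5/16
edge 6 of 14 (red): { -1 -1/2 -3/8 | -5/16 -1/4 0 } -> -11/32
edge 7 of 14 (blue): { -1 -1/2 -3/8 -11/32 | -5/16 -1/4 0 } -> -21/64
edge 8 of 14 (blue): { -1 -1/2 -3/8 -11/32 -21/64 | -5/16 -1/4 0 } -> -41/128
edge 9 of 14 (red): { -1 -1/2 -3/8 -11/32 -21/64 | -41/128 -5/16 -1/4 0 } -> -83/256
edge 10 of 14 (blue): { -1 -1/2 -3/8 -11/32 -21/64 -83/256 | -41/128 -5/16 -1/4 0 } -> -165/512
edge 11 of 14 (red): { -1 -1/2 -3/8 -11/32 -21/64 -83/256 | -165/512 -41/128 -5/16 -1/4 0 } -> -331/1024
edge 12 of 14 (red): { -1 -1/2 -3/8 -11/32 -21/64 -83/256 | -331/1024 -165/512 -41/128 -5/16 -1/4 0 } -> -663/2048
edge 13 of 14 (blue): { -1 -1/2 -3/8 -11/32 -21/64 -83/256 -663/2048 | -331/1024 -165/512 -41/128 -5/16 -1/4 0 } -> -1325/4096
edge 14 of 14 (blue): { -1 -1/2 -3/8 -11/32 -21/64 -83/256 -663/2048 -1325/4096 | -331/1024 -165/512 -41/128 -5/16 -1/4 0 } -> -2649/8192

-2649/8192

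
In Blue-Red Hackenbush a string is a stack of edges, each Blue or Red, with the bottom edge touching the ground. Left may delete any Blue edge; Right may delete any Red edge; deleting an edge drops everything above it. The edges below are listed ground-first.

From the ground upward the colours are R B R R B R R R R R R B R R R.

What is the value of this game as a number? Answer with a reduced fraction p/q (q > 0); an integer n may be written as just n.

-14319/16384

Build v(s[:k]) for k = 1..15, string s = R B R R B R R R R R R B R R R.
v(R) = { (no moves) | 0 } gives -1
v(RB) = { -1 | 0 } gives -1/2
v(RBR) = { -1 | -1/2 0 } gives -3/4
v(RBRR) = { -1 | -3/4 -1/2 0 } gives -7/8
v(RBRRB) = { -1 -7/8 | -3/4 -1/2 0 } gives -13/16
v(RBRRBR) = { -1 -7/8 | -13/16 -3/4 -1/2 0 } gives -27/32
v(RBRRBRR) = { -1 -7/8 | -27/32 -13/16 -3/4 -1/2 0 } gives -55/64
v(RBRRBRRR) = { -1 -7/8 | -55/64 -27/32 -13/16 -3/4 -1/2 0 } gives -111/128
v(RBRRBRRRR) = { -1 -7/8 | -111/128 -55/64 -27/32 -13/16 -3/4 -1/2 0 } gives -223/256
v(RBRRBRRRRR) = { -1 -7/8 | -223/256 -111/128 -55/64 -27/32 -13/16 -3/4 -1/2 0 } gives -447/512
v(RBRRBRRRRRR) = { -1 -7/8 | -447/512 -223/256 -111/128 -55/64 -27/32 -13/16 -3/4 -1/2 0 } gives -895/1024
v(RBRRBRRRRRRB) = { -1 -7/8 -895/1024 | -447/512 -223/256 -111/128 -55/64 -27/32 -13/16 -3/4 -1/2 0 } gives -1789/2048
v(RBRRBRRRRRRBR) = { -1 -7/8 -895/1024 | -1789/2048 -447/512 -223/256 -111/128 -55/64 -27/32 -13/16 -3/4 -1/2 0 } gives -3579/4096
v(RBRRBRRRRRRBRR) = { -1 -7/8 -895/1024 | -3579/4096 -1789/2048 -447/512 -223/256 -111/128 -55/64 -27/32 -13/16 -3/4 -1/2 0 } gives -7159/8192
v(RBRRBRRRRRRBRRR) = { -1 -7/8 -895/1024 | -7159/8192 -3579/4096 -1789/2048 -447/512 -223/256 -111/128 -55/64 -27/32 -13/16 -3/4 -1/2 0 } gives -14319/16384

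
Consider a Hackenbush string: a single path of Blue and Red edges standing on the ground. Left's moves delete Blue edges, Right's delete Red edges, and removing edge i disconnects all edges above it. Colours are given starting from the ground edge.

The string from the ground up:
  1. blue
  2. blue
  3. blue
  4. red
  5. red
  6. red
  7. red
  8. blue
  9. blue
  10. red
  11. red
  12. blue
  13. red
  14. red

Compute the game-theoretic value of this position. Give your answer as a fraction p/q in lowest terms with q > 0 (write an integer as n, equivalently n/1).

Build v(s[:k]) for k = 1..14, string s = blue blue blue red red red red blue blue red red blue red red.
1 of 14 · b · max L 0 · min R +∞ -> 1
2 of 14 · bb · max L 1 · min R +∞ -> 2
3 of 14 · bbb · max L 2 · min R +∞ -> 3
4 of 14 · bbbr · max L 2 · min R 3 -> 5/2
5 of 14 · bbbrr · max L 2 · min R 5/2 -> 9/4
6 of 14 · bbbrrr · max L 2 · min R 9/4 -> 17/8
7 of 14 · bbbrrrr · max L 2 · min R 17/8 -> 33/16
8 of 14 · bbbrrrrb · max L 33/16 · min R 17/8 -> 67/32
9 of 14 · bbbrrrrbb · max L 67/32 · min R 17/8 -> 135/64
10 of 14 · bbbrrrrbbr · max L 67/32 · min R 135/64 -> 269/128
11 of 14 · bbbrrrrbbrr · max L 67/32 · min R 269/128 -> 537/256
12 of 14 · bbbrrrrbbrrb · max L 537/256 · min R 269/128 -> 1075/512
13 of 14 · bbbrrrrbbrrbr · max L 537/256 · min R 1075/512 -> 2149/1024
14 of 14 · bbbrrrrbbrrbrr · max L 537/256 · min R 2149/1024 -> 4297/2048

4297/2048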